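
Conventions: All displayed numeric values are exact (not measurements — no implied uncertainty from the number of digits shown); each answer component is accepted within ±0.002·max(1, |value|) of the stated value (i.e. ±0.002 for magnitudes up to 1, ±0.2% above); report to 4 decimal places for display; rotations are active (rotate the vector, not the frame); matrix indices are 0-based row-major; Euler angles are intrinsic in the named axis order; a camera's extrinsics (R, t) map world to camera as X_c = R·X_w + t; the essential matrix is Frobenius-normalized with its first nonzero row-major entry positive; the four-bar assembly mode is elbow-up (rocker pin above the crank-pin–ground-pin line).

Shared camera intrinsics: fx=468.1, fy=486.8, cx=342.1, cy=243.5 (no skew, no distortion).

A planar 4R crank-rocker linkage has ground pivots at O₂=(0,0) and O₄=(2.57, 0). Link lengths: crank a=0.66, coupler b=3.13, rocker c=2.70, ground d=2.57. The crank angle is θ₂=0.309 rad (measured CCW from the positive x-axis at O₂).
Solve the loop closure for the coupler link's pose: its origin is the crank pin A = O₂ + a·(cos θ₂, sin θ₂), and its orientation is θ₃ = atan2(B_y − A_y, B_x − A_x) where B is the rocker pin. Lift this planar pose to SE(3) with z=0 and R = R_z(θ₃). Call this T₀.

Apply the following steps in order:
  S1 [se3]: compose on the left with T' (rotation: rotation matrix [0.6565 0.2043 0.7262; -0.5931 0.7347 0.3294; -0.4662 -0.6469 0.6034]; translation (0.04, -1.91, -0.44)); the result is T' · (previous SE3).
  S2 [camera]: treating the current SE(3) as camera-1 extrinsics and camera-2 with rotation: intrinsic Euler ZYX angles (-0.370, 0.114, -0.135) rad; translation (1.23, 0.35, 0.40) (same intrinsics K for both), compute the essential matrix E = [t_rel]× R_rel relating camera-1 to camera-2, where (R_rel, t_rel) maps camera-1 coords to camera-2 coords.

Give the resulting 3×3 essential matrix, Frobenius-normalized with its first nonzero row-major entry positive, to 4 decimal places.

matrix = [0.5120 -0.0785 0.3161; -0.1464 0.0652 -0.3947; -0.4628 -0.0372 0.4844]

source (fourbar_fk): coupler pose = R=[0.6022 -0.7983 0.0000; 0.7983 0.6022 0.0000; 0.0000 0.0000 1.0000], t=(0.6287, 0.2007, 0.0000)
after S1 (compose_se3): R=[0.5584 -0.4010 0.7262; 0.2293 0.9159 0.3294; -0.7972 -0.0174 0.6034], t=(0.4937, -2.1354, -0.8630)
after S2 (essential): [0.5120 -0.0785 0.3161; -0.1464 0.0652 -0.3947; -0.4628 -0.0372 0.4844]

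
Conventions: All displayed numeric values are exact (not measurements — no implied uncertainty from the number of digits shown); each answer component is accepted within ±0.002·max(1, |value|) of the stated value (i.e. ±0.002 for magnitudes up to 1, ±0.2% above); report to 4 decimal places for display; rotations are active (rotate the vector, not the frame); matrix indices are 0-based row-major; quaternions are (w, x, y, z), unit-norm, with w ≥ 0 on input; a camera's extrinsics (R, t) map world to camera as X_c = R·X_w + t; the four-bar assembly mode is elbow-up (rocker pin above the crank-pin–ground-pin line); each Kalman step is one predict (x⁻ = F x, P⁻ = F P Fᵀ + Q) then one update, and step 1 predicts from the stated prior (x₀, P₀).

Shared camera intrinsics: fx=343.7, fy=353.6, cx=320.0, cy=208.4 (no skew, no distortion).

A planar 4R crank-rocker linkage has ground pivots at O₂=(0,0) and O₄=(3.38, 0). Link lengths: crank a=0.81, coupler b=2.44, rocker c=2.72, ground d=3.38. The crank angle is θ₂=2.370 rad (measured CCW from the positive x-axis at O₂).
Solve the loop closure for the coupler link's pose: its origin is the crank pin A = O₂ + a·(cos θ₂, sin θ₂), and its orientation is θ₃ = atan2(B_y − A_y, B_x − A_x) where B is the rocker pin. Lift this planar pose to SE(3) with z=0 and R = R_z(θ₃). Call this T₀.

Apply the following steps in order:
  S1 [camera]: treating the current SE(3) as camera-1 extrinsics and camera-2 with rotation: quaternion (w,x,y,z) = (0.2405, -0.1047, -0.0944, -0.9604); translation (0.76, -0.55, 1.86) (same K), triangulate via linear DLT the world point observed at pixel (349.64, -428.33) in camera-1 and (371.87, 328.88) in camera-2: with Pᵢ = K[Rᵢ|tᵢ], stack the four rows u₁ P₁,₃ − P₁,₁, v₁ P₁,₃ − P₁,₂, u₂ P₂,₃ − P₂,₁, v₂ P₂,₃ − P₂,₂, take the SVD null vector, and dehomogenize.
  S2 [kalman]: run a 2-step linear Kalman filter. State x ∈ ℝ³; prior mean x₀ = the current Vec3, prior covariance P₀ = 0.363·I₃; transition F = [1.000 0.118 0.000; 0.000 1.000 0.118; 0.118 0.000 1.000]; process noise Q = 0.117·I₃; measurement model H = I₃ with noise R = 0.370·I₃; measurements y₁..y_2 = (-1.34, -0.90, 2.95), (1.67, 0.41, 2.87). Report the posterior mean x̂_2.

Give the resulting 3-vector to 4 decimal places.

result = (0.3497, -0.1407, 2.3328)

source (fourbar_fk): coupler pose = R=[0.8324 -0.5542 0.0000; 0.5542 0.8324 0.0000; 0.0000 0.0000 1.0000], t=(-0.5806, 0.5648, 0.0000)
after S1 (triangulate): (-0.1135, -1.2658, 0.3064)
after S2 (kf_track): (0.3497, -0.1407, 2.3328)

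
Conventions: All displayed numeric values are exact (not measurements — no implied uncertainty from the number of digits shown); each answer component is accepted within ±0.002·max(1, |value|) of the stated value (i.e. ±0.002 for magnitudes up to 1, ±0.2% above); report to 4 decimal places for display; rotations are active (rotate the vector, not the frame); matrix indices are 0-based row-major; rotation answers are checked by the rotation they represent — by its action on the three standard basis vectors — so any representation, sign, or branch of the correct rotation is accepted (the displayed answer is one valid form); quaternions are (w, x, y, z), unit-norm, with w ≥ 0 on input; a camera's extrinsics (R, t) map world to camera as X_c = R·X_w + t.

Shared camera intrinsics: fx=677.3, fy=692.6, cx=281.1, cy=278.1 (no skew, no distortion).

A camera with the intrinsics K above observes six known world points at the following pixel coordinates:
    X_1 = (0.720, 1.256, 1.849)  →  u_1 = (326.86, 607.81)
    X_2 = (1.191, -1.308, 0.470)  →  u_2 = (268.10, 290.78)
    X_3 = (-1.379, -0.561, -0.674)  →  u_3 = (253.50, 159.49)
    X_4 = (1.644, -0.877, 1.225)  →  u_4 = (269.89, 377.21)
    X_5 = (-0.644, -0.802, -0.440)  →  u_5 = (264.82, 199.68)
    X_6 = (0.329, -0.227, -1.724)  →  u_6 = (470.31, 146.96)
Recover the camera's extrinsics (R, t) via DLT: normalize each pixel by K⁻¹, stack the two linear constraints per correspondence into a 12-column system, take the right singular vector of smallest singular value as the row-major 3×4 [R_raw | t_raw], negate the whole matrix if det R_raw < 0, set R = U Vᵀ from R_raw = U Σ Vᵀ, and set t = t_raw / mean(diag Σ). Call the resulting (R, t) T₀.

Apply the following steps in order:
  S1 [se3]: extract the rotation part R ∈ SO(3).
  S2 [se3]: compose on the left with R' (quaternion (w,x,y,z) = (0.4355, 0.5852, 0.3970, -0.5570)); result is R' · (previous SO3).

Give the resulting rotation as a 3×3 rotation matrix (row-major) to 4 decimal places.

rotation (matrix) = ((-0.0666, 0.7777, 0.6251), (-0.8852, 0.2430, -0.3968), (-0.4605, -0.5797, 0.6722))

source (pnp_recover): camera pose = R=[0.4733 0.6234 -0.6224; 0.1760 0.6253 0.7602; 0.8631 -0.4694 0.1862], t=(0.4100, 0.3798, 5.2906)
after S1 (rot_of_se3): [0.4733 0.6234 -0.6224; 0.1760 0.6253 0.7602; 0.8631 -0.4694 0.1862]
after S2 (compose_so3): [-0.0666 0.7777 0.6251; -0.8852 0.2430 -0.3968; -0.4605 -0.5797 0.6722]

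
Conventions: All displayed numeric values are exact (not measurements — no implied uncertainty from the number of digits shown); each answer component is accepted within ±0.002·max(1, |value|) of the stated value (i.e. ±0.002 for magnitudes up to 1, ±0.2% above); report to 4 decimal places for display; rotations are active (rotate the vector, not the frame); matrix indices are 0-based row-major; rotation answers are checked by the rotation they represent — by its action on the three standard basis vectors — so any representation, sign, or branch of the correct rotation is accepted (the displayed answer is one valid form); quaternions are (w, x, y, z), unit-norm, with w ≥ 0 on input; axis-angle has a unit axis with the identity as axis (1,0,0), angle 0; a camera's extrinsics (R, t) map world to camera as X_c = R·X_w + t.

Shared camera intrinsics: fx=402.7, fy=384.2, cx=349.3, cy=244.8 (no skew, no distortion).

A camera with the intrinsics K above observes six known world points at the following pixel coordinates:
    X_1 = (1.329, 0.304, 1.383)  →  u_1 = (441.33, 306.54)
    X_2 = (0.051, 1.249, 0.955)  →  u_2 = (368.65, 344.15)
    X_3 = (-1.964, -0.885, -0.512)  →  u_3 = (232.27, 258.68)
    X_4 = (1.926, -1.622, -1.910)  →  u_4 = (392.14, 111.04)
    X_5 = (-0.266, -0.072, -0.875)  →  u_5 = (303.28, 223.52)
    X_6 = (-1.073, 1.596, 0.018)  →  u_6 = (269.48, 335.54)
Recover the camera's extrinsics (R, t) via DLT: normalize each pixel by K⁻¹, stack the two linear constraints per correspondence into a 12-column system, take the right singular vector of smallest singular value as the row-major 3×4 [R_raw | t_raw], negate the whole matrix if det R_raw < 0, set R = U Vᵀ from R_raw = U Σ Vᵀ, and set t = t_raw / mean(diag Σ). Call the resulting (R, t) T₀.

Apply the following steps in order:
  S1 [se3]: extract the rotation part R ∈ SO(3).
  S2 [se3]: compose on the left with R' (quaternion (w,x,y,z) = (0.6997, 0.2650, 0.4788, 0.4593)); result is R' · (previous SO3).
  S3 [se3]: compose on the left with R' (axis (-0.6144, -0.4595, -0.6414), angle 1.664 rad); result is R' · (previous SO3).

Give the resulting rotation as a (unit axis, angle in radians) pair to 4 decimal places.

source (pnp_recover): camera pose = R=[0.9249 0.0501 0.3768; -0.3688 0.3588 0.8575; -0.0922 -0.9321 0.3503], t=(-0.1800, 0.3101, 6.8608)
after S1 (rot_of_se3): [0.9249 0.0501 0.3768; -0.3688 0.3588 0.8575; -0.0922 -0.9321 0.3503]
after S2 (compose_so3): [0.1698 -0.9850 0.0315; 0.6615 0.1376 0.7373; -0.7305 -0.1044 0.6749]
after S3 (compose_so3): [0.7003 -0.1816 0.6903; -0.6472 0.2465 0.7214; -0.3012 -0.9520 0.0552]

rotation (axis_angle) = ((-0.8367, 0.4958, -0.2328), 1.5698)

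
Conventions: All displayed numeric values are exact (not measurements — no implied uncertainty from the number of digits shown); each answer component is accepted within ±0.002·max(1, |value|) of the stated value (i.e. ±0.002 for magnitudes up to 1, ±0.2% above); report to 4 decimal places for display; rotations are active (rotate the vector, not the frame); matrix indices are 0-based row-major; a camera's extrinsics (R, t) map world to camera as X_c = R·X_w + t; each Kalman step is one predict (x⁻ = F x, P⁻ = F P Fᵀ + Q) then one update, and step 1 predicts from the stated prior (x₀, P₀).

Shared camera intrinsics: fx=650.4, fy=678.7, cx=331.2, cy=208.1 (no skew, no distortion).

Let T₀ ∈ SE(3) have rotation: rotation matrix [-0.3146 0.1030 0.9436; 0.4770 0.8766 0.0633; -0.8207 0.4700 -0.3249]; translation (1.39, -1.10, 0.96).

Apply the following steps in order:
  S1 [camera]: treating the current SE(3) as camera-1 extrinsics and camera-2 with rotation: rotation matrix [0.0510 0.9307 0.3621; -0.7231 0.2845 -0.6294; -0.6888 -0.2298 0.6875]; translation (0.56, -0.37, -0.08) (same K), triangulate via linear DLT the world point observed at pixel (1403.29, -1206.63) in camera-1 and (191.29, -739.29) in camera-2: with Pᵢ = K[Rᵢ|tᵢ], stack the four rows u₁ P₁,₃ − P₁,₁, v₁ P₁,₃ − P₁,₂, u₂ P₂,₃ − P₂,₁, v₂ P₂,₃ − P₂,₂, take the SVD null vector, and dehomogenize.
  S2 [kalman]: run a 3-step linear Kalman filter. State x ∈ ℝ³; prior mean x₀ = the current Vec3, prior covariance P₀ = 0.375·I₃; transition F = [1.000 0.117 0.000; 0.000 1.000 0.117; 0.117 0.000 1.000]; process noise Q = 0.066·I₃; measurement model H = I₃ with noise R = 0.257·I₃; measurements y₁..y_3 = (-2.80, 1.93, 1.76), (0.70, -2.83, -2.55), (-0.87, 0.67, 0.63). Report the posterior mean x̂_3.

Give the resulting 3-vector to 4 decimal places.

after S1 (triangulate): (-0.2679, -0.6569, 0.0198)
after S2 (kf_track): (-0.7750, -0.1820, -0.1864)

result = (-0.7750, -0.1820, -0.1864)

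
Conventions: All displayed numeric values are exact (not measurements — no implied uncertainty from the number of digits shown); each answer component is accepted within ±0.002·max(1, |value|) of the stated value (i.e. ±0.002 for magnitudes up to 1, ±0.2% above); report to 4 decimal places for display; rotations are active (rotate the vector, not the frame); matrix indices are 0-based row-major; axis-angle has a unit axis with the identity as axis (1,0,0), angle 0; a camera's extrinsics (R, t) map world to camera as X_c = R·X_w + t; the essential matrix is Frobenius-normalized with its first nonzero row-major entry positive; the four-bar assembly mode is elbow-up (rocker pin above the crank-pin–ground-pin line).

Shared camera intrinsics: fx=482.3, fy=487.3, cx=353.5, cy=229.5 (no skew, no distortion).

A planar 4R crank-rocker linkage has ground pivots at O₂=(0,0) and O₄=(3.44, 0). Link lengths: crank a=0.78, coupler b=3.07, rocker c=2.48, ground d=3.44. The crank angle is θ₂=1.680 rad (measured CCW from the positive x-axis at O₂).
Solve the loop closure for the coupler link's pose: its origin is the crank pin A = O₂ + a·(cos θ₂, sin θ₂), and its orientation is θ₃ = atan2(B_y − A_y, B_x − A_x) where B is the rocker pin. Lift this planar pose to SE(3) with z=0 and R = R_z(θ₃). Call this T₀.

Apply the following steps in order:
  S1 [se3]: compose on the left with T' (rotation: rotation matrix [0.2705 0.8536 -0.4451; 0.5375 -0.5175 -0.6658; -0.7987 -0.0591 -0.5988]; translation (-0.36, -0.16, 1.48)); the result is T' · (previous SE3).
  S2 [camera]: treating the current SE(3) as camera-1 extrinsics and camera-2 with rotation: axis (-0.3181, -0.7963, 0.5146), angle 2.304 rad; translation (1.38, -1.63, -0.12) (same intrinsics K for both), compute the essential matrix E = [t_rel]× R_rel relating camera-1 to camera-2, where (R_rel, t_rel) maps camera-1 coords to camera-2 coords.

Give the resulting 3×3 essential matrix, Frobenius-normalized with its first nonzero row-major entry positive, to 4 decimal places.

matrix = [0.2600 0.5714 -0.3073; -0.0574 -0.0885 -0.4101; -0.1471 -0.2714 -0.4866]

source (fourbar_fk): coupler pose = R=[0.8639 -0.5036 0.0000; 0.5036 0.8639 0.0000; 0.0000 0.0000 1.0000], t=(-0.0850, 0.7754, 0.0000)
after S1 (compose_se3): R=[0.6636 0.6013 -0.4451; 0.2037 -0.7178 -0.6658; -0.7198 0.3511 -0.5988], t=(0.2789, -0.6069, 1.5021)
after S2 (essential): [0.2600 0.5714 -0.3073; -0.0574 -0.0885 -0.4101; -0.1471 -0.2714 -0.4866]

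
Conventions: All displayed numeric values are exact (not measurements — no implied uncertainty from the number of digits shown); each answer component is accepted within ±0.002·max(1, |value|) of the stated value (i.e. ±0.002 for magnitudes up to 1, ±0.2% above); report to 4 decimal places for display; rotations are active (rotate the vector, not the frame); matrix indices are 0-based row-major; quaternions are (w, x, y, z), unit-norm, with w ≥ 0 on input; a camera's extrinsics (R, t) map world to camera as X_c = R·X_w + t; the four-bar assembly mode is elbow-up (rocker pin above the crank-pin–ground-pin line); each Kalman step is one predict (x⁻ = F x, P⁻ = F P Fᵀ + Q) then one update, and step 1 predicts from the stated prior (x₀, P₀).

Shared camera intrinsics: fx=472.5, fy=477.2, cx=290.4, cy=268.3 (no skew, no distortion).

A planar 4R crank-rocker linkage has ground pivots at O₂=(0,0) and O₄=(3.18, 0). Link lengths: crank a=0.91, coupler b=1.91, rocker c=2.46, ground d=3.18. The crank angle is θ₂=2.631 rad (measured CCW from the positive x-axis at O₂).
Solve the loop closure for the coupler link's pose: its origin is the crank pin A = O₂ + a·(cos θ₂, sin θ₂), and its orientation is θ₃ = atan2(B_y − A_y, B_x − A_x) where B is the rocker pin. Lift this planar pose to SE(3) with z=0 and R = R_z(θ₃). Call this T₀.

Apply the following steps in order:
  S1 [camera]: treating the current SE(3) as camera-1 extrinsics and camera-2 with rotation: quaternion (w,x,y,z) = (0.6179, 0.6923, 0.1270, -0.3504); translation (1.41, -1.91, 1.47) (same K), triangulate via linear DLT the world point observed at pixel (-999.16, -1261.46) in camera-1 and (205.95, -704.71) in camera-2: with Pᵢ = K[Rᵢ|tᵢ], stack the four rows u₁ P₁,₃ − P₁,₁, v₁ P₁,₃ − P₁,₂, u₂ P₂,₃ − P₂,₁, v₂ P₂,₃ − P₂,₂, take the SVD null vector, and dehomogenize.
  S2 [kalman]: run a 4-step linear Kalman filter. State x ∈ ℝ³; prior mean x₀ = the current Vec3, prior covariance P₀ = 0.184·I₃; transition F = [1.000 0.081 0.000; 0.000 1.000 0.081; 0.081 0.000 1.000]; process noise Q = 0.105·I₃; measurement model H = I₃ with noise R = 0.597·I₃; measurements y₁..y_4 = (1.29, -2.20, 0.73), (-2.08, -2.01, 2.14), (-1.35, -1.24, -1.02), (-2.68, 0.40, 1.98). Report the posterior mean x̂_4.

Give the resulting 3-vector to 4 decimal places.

result = (-1.6900, -0.8711, 0.7918)

source (fourbar_fk): coupler pose = R=[0.9348 -0.3553 0.0000; 0.3553 0.9348 0.0000; 0.0000 0.0000 1.0000], t=(-0.7939, 0.4447, 0.0000)
after S1 (triangulate): (-0.7790, -1.4465, 0.3694)
after S2 (kf_track): (-1.6900, -0.8711, 0.7918)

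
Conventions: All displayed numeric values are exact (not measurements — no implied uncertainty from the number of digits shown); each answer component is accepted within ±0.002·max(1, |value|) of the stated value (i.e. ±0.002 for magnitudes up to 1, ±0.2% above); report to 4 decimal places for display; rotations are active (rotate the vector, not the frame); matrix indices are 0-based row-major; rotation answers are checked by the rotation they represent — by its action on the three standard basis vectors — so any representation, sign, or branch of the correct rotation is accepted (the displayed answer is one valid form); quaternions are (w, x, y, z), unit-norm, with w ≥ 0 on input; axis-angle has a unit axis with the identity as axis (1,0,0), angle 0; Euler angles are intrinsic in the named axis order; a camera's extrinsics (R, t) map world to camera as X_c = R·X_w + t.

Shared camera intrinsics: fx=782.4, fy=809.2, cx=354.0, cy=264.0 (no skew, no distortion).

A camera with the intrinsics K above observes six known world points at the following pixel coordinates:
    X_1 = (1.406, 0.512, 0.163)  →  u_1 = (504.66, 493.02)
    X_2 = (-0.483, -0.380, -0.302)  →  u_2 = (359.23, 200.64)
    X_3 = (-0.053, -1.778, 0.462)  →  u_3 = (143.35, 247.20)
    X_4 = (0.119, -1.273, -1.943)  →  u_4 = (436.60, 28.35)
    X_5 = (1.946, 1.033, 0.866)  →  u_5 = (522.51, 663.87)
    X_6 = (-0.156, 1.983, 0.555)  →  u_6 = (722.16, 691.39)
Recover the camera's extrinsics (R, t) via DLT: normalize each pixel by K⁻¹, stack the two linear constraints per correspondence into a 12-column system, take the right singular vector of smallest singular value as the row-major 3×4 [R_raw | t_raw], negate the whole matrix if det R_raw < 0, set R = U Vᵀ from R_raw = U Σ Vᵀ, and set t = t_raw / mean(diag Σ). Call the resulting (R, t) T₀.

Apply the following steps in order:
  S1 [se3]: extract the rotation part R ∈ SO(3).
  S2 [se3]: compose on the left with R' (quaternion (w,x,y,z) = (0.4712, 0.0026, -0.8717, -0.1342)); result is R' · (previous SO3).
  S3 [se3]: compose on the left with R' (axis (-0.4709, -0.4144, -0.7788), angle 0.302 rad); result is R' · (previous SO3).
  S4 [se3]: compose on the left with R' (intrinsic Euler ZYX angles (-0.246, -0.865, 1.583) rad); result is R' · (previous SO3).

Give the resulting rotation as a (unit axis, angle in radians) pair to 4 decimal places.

source (pnp_recover): camera pose = R=[0.2981 0.7263 -0.6193; 0.5288 0.4145 0.7407; 0.7947 -0.5483 -0.2605], t=(0.2600, 0.3200, 4.1401)
after S1 (rot_of_se3): [0.2981 0.7263 -0.6193; 0.5288 0.4145 0.7407; 0.7947 -0.5483 -0.2605]
after S2 (compose_so3): [-0.7547 0.0976 0.6488; 0.6547 0.1775 0.7348; -0.0434 0.9793 -0.1979]
after S3 (compose_so3): [-0.5661 0.0324 0.8237; 0.7916 0.3005 0.5321; -0.2303 0.9532 -0.1958]
after S4 (compose_so3): [-0.8887 -0.4258 0.1698; 0.4506 -0.8796 0.1525; 0.0844 0.2120 0.9736]

rotation (axis_angle) = ((0.0675, 0.0967, 0.9930), 2.6846)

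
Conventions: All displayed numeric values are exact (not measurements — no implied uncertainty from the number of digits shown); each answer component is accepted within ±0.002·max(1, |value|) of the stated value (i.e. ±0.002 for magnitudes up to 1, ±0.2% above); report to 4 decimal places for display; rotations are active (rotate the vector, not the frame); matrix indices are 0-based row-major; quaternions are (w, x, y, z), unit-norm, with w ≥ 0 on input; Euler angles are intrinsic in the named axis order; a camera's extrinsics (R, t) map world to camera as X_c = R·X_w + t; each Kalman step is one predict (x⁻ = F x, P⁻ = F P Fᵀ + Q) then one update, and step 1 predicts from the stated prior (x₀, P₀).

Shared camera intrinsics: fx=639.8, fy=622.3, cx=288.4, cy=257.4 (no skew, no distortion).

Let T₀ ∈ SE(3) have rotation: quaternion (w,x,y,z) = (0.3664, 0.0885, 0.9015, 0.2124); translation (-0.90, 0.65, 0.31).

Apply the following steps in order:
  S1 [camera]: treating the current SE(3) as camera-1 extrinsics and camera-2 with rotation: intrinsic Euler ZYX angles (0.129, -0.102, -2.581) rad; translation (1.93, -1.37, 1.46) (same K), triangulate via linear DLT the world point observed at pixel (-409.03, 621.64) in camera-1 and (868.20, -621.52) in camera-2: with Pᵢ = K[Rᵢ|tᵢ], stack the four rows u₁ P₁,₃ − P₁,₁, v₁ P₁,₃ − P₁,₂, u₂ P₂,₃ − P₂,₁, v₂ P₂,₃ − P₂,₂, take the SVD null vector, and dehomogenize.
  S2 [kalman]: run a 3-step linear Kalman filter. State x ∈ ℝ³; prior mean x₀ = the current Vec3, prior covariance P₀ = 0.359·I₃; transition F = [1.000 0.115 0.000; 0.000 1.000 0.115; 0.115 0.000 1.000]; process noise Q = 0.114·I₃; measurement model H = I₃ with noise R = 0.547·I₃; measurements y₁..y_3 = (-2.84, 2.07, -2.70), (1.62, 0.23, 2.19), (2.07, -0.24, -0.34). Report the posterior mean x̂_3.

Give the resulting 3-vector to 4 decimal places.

result = (0.8936, 0.5220, -0.3979)

after S1 (triangulate): (0.0045, 1.1524, -1.7303)
after S2 (kf_track): (0.8936, 0.5220, -0.3979)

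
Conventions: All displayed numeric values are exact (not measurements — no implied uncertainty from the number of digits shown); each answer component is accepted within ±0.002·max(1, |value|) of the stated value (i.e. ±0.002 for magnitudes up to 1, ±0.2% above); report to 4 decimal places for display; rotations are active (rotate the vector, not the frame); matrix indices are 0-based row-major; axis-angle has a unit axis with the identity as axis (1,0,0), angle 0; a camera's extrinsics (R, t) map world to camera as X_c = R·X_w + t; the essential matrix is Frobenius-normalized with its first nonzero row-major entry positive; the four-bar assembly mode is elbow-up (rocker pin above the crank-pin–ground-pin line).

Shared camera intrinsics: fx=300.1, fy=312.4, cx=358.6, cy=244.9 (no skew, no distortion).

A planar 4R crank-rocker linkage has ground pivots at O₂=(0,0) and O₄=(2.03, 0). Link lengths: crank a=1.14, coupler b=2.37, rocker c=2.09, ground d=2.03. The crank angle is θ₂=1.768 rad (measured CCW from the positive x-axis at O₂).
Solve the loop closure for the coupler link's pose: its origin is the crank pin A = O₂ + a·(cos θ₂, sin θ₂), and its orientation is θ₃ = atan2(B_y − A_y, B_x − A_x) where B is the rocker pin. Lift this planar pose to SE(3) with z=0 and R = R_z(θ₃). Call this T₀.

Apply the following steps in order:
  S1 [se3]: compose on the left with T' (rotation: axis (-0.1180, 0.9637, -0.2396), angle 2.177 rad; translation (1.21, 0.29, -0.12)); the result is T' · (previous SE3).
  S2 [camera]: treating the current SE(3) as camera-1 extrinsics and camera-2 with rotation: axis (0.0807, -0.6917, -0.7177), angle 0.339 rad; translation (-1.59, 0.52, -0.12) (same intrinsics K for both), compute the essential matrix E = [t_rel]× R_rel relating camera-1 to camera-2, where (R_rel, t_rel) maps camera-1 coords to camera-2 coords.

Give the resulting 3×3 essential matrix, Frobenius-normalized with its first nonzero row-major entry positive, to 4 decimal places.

matrix = [0.1408 -0.4045 -0.2852; -0.5606 0.2067 0.0639; 0.3965 0.3359 0.3227]

source (fourbar_fk): coupler pose = R=[0.9124 -0.4093 0.0000; 0.4093 0.9124 0.0000; 0.0000 0.0000 1.0000], t=(-0.2234, 1.1179, 0.0000)
after S1 (compose_se3): R=[-0.4924 0.2411 0.8363; 0.0210 0.9639 -0.2655; -0.8701 -0.1132 -0.4797], t=(1.3529, 1.3666, -0.4666)
after S2 (essential): [0.1408 -0.4045 -0.2852; -0.5606 0.2067 0.0639; 0.3965 0.3359 0.3227]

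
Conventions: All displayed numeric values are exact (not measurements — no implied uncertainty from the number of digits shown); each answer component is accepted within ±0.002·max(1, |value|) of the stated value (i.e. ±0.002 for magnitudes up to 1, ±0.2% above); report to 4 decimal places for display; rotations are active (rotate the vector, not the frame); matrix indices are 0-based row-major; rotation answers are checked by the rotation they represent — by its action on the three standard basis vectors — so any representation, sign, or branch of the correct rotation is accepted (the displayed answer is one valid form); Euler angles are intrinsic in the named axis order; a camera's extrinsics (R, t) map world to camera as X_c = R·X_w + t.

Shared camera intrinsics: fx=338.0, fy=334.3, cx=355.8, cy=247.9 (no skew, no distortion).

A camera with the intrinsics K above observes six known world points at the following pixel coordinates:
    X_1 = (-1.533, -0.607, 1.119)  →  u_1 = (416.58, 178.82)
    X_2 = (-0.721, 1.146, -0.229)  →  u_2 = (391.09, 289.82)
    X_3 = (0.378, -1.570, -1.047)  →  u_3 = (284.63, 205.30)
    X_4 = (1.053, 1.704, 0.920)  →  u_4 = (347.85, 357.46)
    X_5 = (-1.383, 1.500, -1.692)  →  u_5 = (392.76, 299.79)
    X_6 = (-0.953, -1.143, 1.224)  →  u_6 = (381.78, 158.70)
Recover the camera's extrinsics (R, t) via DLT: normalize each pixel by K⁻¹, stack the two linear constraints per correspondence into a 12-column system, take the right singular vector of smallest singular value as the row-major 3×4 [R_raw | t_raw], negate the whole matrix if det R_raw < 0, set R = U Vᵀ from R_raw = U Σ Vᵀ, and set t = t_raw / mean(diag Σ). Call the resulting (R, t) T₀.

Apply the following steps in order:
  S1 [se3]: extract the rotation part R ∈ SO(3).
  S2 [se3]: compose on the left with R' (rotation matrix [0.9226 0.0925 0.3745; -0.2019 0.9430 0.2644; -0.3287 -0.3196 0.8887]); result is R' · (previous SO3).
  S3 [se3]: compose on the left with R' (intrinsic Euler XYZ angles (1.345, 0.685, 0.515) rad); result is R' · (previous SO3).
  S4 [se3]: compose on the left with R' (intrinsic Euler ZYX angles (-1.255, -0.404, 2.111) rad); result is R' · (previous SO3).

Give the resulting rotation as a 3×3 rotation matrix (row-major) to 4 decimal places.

rotation (matrix) = ((0.0248, -0.9997, 0.0056), (0.6943, 0.0213, 0.7193), (-0.7192, -0.0139, 0.6946))

source (pnp_recover): camera pose = R=[-0.8406 0.4209 0.3409; 0.3502 0.9025 -0.2509; -0.4133 -0.0916 -0.9060], t=(-0.2701, 0.0500, 6.6906)
after S1 (rot_of_se3): [-0.8406 0.4209 0.3409; 0.3502 0.9025 -0.2509; -0.4133 -0.0916 -0.9060]
after S2 (compose_so3): [-0.8979 0.4376 -0.0480; 0.3907 0.7418 -0.5450; -0.2029 -0.5081 -0.8370]
after S3 (compose_so3): [-0.8825 -0.3095 -0.3540; -0.4703 0.5858 0.6600; 0.0031 0.7490 -0.6626]
after S4 (compose_so3): [0.0248 -0.9997 0.0056; 0.6943 0.0213 0.7193; -0.7192 -0.0139 0.6946]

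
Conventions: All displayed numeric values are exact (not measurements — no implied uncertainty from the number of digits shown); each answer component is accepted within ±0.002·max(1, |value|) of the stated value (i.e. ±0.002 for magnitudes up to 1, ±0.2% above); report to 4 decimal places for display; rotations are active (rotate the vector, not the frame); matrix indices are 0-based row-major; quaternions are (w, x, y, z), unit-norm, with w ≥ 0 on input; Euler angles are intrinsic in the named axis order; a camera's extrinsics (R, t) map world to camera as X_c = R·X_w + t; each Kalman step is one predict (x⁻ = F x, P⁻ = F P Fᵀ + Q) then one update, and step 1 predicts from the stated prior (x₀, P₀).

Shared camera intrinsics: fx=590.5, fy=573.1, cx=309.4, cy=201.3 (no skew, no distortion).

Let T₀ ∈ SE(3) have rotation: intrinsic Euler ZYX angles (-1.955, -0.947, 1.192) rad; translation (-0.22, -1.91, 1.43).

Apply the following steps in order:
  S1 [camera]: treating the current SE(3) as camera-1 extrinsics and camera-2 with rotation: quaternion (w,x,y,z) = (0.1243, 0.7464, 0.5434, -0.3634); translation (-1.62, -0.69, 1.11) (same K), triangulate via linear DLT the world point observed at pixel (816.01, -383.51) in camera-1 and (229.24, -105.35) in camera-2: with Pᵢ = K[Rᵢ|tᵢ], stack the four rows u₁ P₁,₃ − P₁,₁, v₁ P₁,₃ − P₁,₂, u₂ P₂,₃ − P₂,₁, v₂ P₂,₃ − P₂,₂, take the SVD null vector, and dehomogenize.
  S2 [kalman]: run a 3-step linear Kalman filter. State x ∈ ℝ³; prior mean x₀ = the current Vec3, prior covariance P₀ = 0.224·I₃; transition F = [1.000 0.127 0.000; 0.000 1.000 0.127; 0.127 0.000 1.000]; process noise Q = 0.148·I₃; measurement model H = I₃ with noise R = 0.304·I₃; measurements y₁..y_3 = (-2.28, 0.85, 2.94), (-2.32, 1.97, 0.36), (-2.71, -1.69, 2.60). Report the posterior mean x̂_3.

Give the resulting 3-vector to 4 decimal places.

result = (-2.1681, -0.0210, 1.4266)

after S1 (triangulate): (-0.4646, 1.1992, -0.8883)
after S2 (kf_track): (-2.1681, -0.0210, 1.4266)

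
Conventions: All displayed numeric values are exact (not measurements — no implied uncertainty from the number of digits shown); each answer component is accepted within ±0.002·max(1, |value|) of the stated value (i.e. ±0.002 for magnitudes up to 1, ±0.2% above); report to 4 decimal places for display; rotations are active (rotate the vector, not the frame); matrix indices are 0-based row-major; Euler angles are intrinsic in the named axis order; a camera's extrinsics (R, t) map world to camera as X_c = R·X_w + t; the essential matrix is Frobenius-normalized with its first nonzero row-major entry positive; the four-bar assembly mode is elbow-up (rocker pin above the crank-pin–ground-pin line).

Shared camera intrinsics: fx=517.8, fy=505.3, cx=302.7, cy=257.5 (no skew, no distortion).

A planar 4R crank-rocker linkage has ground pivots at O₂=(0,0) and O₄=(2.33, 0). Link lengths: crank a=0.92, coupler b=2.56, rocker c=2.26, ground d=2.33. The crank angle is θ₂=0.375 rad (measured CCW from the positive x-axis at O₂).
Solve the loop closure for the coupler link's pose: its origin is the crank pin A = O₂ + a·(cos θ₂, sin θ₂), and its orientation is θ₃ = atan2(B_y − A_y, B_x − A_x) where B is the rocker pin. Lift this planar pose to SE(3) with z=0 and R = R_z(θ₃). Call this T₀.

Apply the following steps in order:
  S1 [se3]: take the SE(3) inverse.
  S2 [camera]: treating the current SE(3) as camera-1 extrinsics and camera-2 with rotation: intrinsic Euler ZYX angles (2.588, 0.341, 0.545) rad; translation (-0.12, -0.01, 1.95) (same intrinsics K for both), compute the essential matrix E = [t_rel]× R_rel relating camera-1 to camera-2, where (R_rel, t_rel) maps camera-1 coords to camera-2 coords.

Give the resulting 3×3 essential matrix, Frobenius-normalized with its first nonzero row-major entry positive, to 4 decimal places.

source (fourbar_fk): coupler pose = R=[0.6652 -0.7466 0.0000; 0.7466 0.6652 0.0000; 0.0000 0.0000 1.0000], t=(0.8561, 0.3370, 0.0000)
after S1 (invert_se3): R=[0.6652 0.7466 0.0000; -0.7466 0.6652 -0.0000; 0.0000 0.0000 1.0000], t=(-0.8211, 0.4150, 0.0000)
after S2 (essential): [0.0993 0.5277 -0.3103; -0.5553 0.3194 0.2918; 0.1154 0.2559 -0.2029]

matrix = [0.0993 0.5277 -0.3103; -0.5553 0.3194 0.2918; 0.1154 0.2559 -0.2029]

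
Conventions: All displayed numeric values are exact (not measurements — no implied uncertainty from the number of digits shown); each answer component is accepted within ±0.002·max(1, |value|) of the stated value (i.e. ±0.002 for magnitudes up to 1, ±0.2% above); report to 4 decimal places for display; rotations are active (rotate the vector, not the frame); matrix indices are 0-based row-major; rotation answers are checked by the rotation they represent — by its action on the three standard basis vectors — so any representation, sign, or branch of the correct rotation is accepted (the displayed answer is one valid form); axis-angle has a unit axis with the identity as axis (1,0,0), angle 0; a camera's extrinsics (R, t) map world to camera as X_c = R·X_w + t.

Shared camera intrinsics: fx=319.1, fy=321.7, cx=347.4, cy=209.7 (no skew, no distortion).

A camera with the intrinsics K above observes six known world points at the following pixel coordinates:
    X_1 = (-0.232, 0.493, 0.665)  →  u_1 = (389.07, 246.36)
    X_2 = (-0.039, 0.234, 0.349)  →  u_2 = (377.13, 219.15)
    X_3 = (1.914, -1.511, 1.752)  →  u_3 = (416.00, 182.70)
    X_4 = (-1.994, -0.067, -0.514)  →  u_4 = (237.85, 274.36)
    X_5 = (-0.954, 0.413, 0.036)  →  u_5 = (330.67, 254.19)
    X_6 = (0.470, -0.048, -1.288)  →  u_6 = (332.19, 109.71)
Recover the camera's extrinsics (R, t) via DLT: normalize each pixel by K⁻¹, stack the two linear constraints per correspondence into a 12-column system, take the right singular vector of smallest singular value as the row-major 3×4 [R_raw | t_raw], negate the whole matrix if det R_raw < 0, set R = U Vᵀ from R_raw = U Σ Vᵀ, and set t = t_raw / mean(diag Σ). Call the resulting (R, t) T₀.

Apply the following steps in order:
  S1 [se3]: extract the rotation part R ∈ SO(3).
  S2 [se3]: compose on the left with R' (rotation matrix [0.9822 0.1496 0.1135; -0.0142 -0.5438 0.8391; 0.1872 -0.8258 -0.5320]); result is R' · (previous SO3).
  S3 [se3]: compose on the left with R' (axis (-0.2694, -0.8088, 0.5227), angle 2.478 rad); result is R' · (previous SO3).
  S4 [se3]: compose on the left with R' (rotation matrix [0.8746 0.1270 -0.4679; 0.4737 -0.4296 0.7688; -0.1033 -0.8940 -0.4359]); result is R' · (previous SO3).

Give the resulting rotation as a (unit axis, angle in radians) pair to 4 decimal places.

source (pnp_recover): camera pose = R=[0.6733 0.5139 0.5316; -0.7000 0.2114 0.6822; 0.2382 -0.8314 0.5021], t=(0.1799, -0.1700, 4.9603)
after S1 (rot_of_se3): [0.6733 0.5139 0.5316; -0.7000 0.2114 0.6822; 0.2382 -0.8314 0.5021]
after S2 (compose_so3): [0.5837 0.4420 0.6811; 0.5709 -0.8199 0.0428; 0.5774 0.3639 -0.7309]
after S3 (compose_so3): [-0.7785 -0.6191 0.1029; 0.2927 -0.2132 0.9321; -0.5552 0.7558 0.3472]
after S4 (compose_so3): [-0.3839 -0.9222 0.0459; -0.9214 0.3793 -0.0848; 0.0608 -0.0749 -0.9953]

rotation (axis_angle) = ((0.5550, -0.8305, 0.0481), 3.1327)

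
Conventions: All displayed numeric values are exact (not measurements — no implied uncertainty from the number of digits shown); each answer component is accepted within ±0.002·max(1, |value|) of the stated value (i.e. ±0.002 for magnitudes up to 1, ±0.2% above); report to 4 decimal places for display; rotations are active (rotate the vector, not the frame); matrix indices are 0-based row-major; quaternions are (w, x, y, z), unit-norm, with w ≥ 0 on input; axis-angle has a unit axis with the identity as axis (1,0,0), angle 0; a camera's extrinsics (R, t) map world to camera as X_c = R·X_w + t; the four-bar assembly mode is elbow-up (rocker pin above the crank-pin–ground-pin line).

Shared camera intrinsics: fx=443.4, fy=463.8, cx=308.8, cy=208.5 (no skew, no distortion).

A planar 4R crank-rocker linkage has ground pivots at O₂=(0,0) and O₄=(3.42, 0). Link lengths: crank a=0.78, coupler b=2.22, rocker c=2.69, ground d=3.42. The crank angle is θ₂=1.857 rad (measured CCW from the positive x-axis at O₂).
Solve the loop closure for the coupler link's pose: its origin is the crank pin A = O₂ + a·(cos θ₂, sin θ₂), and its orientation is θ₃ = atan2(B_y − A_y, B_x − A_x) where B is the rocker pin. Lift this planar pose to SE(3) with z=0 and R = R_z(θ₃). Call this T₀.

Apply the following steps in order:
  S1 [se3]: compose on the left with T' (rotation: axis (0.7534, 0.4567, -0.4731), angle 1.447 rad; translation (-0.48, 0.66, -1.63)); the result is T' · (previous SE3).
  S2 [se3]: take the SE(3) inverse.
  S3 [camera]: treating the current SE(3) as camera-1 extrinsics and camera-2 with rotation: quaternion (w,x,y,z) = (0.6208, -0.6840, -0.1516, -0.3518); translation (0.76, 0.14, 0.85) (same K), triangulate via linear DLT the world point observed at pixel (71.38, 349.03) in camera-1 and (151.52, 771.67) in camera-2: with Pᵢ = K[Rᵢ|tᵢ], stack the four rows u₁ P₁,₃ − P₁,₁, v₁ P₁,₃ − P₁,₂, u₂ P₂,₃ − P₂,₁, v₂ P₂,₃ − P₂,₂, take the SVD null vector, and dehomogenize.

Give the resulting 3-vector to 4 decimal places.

source (fourbar_fk): coupler pose = R=[0.8272 -0.5619 0.0000; 0.5619 0.8272 0.0000; 0.0000 0.0000 1.0000], t=(-0.2202, 0.7483, 0.0000)
after S1 (compose_se3): R=[0.9469 0.2889 0.1408; 0.0332 0.3477 -0.9370; -0.3197 0.8920 0.3197], t=(-0.0398, 0.9262, -1.0437)
after S2 (invert_se3): R=[0.9469 0.0332 -0.3197; 0.2889 0.3477 0.8920; 0.1408 -0.9370 0.3197], t=(-0.3267, 0.6204, 1.2070)
after S3 (triangulate): (-0.8668, -1.5943, 1.2146)

result = (-0.8668, -1.5943, 1.2146)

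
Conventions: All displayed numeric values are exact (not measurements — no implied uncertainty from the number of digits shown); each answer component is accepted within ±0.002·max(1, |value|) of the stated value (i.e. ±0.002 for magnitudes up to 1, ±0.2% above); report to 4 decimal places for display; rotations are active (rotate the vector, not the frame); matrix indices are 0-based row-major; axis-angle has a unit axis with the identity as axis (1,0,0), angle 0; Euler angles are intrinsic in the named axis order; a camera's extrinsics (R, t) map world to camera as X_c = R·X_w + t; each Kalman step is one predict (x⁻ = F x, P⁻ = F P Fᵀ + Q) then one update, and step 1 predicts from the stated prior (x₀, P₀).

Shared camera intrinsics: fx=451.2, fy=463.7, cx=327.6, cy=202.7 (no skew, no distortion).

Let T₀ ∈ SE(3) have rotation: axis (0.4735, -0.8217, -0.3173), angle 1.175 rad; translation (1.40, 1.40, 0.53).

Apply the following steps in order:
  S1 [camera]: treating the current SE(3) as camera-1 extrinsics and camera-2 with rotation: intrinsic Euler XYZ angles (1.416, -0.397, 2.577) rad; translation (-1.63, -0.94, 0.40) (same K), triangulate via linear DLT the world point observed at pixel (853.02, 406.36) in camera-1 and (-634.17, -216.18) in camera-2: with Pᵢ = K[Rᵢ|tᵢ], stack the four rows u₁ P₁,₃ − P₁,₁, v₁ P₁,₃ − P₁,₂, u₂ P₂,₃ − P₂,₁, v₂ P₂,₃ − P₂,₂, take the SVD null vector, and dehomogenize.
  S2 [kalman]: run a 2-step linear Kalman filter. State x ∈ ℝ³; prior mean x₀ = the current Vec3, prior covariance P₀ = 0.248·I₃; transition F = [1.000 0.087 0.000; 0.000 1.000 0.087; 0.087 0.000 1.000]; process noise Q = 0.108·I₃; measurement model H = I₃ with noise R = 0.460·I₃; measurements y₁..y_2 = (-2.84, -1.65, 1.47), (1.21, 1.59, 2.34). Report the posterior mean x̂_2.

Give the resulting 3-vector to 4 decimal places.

result = (0.0825, 0.2269, 1.5254)

after S1 (triangulate): (0.9571, -0.2521, 0.5128)
after S2 (kf_track): (0.0825, 0.2269, 1.5254)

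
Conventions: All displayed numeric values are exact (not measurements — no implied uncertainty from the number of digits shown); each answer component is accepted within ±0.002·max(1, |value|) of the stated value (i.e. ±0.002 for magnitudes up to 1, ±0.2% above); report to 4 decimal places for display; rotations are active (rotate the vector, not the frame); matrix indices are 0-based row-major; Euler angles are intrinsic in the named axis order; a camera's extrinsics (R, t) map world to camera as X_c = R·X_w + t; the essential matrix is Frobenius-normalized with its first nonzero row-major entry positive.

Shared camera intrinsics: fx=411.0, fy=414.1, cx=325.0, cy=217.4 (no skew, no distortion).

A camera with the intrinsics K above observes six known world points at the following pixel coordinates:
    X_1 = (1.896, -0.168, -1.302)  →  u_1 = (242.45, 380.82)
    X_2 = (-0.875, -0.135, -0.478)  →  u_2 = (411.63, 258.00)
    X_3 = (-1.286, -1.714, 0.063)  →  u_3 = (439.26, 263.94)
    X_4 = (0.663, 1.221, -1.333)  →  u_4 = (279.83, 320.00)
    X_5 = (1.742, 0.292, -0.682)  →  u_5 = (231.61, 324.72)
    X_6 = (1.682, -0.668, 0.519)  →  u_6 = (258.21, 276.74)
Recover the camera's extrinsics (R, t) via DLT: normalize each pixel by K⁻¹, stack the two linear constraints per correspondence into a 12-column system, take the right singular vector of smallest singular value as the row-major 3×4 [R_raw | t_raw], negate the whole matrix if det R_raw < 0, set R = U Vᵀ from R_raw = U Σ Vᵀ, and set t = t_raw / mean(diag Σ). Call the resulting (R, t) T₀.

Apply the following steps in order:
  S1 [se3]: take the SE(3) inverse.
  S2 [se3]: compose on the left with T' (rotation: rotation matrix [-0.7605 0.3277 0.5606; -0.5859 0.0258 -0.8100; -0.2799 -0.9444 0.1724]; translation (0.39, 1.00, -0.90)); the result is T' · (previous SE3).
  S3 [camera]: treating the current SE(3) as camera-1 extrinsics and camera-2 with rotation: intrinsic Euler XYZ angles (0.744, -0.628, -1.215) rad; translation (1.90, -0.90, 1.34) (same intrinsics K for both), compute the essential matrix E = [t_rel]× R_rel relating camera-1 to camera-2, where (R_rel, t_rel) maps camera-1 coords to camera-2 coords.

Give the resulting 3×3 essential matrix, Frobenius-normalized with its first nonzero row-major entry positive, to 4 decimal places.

source (pnp_recover): camera pose = R=[-0.9153 -0.3427 -0.2116; 0.3722 -0.5193 -0.7692; 0.1537 -0.7829 0.6029], t=(0.2598, 0.4499, 6.0494)
after S1 (invert_se3): R=[-0.9153 0.3722 0.1537; -0.3427 -0.5193 -0.7829; -0.2116 -0.7692 0.6029], t=(-0.8594, 5.0586, -3.2461)
after S2 (compose_se3): R=[0.4652 -0.8845 -0.0355; 0.6988 0.3916 -0.5986; 0.5433 0.2537 0.8003], t=(0.8817, 4.2633, -5.9965)
after S3 (essential): [0.4874 0.3482 0.3336; -0.4196 0.3779 -0.0020; -0.1754 0.4111 0.1057]

matrix = [0.4874 0.3482 0.3336; -0.4196 0.3779 -0.0020; -0.1754 0.4111 0.1057]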